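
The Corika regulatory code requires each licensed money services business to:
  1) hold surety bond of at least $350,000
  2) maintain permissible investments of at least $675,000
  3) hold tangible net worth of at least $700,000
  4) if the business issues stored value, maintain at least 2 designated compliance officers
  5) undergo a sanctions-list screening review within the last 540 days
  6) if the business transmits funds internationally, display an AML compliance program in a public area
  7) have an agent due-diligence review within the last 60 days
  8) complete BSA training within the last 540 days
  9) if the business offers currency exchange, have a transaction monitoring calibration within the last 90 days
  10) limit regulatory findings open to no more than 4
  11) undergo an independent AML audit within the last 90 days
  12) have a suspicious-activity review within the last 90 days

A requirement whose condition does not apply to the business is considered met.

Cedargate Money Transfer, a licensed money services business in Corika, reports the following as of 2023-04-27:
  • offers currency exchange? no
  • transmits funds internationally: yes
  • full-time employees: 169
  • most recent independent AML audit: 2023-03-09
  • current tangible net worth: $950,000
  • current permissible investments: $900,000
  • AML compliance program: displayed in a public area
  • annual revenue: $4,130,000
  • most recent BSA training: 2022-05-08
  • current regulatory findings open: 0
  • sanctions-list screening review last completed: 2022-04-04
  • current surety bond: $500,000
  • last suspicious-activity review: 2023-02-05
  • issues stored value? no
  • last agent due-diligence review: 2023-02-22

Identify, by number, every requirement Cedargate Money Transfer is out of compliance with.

1. surety bond $500,000 ≥ $350,000 → met
2. permissible investments $900,000 ≥ $675,000 → met
3. tangible net worth $950,000 ≥ $700,000 → met
4. condition 'issues stored value' does not hold → requirement n/a → met
5. sanctions-list screening review 388 days ago vs limit 540 → met
6. condition 'transmits funds internationally' holds; AML compliance program present → met
7. agent due-diligence review 64 days ago vs limit 60 → not met
8. BSA training 354 days ago vs limit 540 → met
9. condition 'offers currency exchange' does not hold → requirement n/a → met
10. regulatory findings open 0 ≤ 4 → met
11. independent AML audit 49 days ago vs limit 90 → met
12. suspicious-activity review 81 days ago vs limit 90 → met
Not met: 7

7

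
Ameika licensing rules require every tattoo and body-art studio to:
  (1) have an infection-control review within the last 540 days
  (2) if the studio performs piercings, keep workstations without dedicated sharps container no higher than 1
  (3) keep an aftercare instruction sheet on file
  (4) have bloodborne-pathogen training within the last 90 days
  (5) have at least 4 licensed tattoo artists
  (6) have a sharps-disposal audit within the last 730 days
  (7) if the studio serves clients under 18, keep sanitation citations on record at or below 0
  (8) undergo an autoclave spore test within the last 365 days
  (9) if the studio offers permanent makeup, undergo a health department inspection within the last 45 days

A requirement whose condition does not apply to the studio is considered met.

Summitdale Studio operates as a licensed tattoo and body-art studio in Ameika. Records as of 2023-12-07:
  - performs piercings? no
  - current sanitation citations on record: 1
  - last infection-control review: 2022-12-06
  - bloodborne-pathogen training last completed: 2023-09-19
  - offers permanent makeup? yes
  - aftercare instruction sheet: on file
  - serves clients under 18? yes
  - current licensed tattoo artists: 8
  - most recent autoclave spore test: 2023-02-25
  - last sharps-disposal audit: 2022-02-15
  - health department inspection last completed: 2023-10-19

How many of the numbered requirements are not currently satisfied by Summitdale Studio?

1. infection-control review 366 days ago vs limit 540 → met
2. condition 'performs piercings' does not hold → requirement n/a → met
3. aftercare instruction sheet present → met
4. bloodborne-pathogen training 79 days ago vs limit 90 → met
5. licensed tattoo artists 8 ≥ 4 → met
6. sharps-disposal audit 660 days ago vs limit 730 → met
7. condition 'serves clients under 18' holds; sanitation citations on record 1 > 0 → not met
8. autoclave spore test 285 days ago vs limit 365 → met
9. condition 'offers permanent makeup' holds; health department inspection 49 days ago vs limit 45 → not met
Not met: 2 of 9

2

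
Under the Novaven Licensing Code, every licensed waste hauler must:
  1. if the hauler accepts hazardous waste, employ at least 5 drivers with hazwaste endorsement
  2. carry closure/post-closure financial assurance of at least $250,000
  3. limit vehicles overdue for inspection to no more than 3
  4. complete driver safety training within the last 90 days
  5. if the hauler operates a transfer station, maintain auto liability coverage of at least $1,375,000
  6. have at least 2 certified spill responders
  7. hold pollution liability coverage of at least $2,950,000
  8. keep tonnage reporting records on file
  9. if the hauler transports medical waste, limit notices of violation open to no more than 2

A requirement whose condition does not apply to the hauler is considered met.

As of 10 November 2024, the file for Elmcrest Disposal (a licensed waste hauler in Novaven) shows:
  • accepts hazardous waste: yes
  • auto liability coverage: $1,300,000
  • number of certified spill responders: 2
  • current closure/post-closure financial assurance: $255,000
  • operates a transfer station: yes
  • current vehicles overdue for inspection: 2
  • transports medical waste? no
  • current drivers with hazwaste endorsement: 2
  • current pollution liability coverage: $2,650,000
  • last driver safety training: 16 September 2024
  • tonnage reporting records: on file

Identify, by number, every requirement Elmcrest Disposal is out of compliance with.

1. condition 'accepts hazardous waste' holds; drivers with hazwaste endorsement 2 < 5 → not met
2. closure/post-closure financial assurance $255,000 ≥ $250,000 → met
3. vehicles overdue for inspection 2 ≤ 3 → met
4. driver safety training 55 days ago vs limit 90 → met
5. condition 'operates a transfer station' holds; auto liability coverage $1,300,000 < $1,375,000 → not met
6. certified spill responders 2 ≥ 2 → met
7. pollution liability coverage $2,650,000 < $2,950,000 → not met
8. tonnage reporting records present → met
9. condition 'transports medical waste' does not hold → requirement n/a → met
Not met: 1, 5, 7

1, 5, 7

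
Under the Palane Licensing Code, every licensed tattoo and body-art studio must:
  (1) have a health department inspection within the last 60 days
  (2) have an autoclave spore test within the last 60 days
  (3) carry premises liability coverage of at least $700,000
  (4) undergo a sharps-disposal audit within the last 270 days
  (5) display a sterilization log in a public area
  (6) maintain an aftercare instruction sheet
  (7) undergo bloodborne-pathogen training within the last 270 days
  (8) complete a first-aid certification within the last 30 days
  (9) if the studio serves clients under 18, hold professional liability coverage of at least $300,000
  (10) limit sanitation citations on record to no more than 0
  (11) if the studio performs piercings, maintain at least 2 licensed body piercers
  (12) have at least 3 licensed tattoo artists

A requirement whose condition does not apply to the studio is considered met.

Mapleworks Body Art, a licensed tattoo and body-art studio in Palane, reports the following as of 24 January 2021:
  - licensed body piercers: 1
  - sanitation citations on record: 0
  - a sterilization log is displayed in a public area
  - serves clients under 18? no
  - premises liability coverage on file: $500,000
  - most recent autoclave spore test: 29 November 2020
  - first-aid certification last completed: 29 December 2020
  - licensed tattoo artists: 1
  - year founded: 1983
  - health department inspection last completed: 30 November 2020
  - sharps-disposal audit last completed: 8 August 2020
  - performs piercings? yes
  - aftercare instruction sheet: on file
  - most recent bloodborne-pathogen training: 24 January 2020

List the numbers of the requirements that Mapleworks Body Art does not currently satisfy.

1. health department inspection 55 days ago vs limit 60 → met
2. autoclave spore test 56 days ago vs limit 60 → met
3. premises liability coverage $500,000 < $700,000 → not met
4. sharps-disposal audit 169 days ago vs limit 270 → met
5. sterilization log present → met
6. aftercare instruction sheet present → met
7. bloodborne-pathogen training 366 days ago vs limit 270 → not met
8. first-aid certification 26 days ago vs limit 30 → met
9. condition 'serves clients under 18' does not hold → requirement n/a → met
10. sanitation citations on record 0 ≤ 0 → met
11. condition 'performs piercings' holds; licensed body piercers 1 < 2 → not met
12. licensed tattoo artists 1 < 3 → not met
Not met: 3, 7, 11, 12

3, 7, 11, 12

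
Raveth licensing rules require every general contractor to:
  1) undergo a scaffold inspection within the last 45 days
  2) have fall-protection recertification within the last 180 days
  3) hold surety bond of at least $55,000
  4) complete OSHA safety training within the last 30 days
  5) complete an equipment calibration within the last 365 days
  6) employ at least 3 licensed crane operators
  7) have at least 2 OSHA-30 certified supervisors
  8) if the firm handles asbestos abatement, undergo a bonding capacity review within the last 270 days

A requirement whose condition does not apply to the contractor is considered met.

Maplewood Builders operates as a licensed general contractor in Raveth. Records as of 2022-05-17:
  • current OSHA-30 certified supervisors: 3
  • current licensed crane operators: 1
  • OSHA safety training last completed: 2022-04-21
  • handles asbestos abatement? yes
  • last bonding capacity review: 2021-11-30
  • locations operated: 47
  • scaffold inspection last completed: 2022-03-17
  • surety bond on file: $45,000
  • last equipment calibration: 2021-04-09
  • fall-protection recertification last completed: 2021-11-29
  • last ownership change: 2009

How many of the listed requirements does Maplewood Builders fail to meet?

4

1. scaffold inspection 61 days ago vs limit 45 → not met
2. fall-protection recertification 169 days ago vs limit 180 → met
3. surety bond $45,000 < $55,000 → not met
4. OSHA safety training 26 days ago vs limit 30 → met
5. equipment calibration 403 days ago vs limit 365 → not met
6. licensed crane operators 1 < 3 → not met
7. OSHA-30 certified supervisors 3 ≥ 2 → met
8. condition 'handles asbestos abatement' holds; bonding capacity review 168 days ago vs limit 270 → met
Not met: 4 of 8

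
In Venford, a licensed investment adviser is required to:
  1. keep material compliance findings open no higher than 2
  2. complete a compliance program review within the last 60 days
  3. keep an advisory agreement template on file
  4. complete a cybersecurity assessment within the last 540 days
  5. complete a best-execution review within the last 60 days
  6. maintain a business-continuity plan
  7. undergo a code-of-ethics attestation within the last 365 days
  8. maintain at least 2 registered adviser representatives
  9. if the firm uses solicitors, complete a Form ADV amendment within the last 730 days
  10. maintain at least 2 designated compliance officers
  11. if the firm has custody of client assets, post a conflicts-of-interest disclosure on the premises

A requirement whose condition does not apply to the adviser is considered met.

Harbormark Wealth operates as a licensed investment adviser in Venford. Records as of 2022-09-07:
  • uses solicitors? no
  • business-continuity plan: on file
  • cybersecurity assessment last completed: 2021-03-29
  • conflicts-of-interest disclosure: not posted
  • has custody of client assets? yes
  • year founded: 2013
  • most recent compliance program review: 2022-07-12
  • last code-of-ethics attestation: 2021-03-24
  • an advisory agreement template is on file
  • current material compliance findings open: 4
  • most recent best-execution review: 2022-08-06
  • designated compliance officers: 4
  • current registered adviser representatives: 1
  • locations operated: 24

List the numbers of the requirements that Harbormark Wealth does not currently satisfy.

1. material compliance findings open 4 > 2 → not met
2. compliance program review 57 days ago vs limit 60 → met
3. advisory agreement template present → met
4. cybersecurity assessment 527 days ago vs limit 540 → met
5. best-execution review 32 days ago vs limit 60 → met
6. business-continuity plan present → met
7. code-of-ethics attestation 532 days ago vs limit 365 → not met
8. registered adviser representatives 1 < 2 → not met
9. condition 'uses solicitors' does not hold → requirement n/a → met
10. designated compliance officers 4 ≥ 2 → met
11. condition 'has custody of client assets' holds; conflicts-of-interest disclosure absent → not met
Not met: 1, 7, 8, 11

1, 7, 8, 11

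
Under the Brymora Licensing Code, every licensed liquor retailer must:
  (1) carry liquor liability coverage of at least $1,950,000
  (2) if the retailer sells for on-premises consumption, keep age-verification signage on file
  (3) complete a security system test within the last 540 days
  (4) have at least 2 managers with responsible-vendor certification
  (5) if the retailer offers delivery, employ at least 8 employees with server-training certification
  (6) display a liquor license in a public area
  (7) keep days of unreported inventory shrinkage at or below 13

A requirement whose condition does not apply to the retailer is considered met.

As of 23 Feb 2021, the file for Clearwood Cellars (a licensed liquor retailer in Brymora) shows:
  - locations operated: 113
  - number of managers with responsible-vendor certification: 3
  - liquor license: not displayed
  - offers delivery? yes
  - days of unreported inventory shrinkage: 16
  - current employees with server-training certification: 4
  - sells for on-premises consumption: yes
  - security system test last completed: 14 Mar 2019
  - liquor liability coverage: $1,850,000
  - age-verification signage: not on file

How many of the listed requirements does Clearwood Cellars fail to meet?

1. liquor liability coverage $1,850,000 < $1,950,000 → not met
2. condition 'sells for on-premises consumption' holds; age-verification signage absent → not met
3. security system test 712 days ago vs limit 540 → not met
4. managers with responsible-vendor certification 3 ≥ 2 → met
5. condition 'offers delivery' holds; employees with server-training certification 4 < 8 → not met
6. liquor license absent → not met
7. days of unreported inventory shrinkage 16 > 13 → not met
Not met: 6 of 7

6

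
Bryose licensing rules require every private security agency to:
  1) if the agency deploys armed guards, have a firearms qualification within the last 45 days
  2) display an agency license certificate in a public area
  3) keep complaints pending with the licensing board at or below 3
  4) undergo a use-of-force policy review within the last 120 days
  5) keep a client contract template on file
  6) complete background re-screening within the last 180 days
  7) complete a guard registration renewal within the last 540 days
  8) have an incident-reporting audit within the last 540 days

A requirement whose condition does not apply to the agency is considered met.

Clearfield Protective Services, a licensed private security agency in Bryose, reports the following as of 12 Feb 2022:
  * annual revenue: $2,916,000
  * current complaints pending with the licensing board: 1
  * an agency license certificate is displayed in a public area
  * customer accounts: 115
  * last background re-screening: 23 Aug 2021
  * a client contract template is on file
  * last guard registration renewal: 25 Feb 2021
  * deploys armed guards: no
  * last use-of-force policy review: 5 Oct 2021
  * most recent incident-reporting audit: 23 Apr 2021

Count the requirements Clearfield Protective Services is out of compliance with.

1

1. condition 'deploys armed guards' does not hold → requirement n/a → met
2. agency license certificate present → met
3. complaints pending with the licensing board 1 ≤ 3 → met
4. use-of-force policy review 130 days ago vs limit 120 → not met
5. client contract template present → met
6. background re-screening 173 days ago vs limit 180 → met
7. guard registration renewal 352 days ago vs limit 540 → met
8. incident-reporting audit 295 days ago vs limit 540 → met
Not met: 1 of 8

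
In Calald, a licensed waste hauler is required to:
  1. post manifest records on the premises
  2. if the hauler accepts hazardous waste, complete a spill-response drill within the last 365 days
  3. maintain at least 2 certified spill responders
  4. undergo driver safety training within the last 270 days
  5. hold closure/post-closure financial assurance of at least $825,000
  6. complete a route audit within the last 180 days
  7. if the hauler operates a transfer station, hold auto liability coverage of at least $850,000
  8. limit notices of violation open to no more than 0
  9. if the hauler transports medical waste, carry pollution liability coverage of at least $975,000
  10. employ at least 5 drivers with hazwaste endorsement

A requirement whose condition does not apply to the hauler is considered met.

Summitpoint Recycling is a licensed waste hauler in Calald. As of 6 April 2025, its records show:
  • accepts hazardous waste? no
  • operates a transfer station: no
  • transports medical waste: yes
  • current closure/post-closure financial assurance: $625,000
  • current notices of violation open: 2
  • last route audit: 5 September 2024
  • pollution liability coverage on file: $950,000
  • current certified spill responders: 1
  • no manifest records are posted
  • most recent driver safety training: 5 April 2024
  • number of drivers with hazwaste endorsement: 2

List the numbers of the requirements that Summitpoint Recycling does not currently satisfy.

1, 3, 4, 5, 6, 8, 9, 10

1. manifest records absent → not met
2. condition 'accepts hazardous waste' does not hold → requirement n/a → met
3. certified spill responders 1 < 2 → not met
4. driver safety training 366 days ago vs limit 270 → not met
5. closure/post-closure financial assurance $625,000 < $825,000 → not met
6. route audit 213 days ago vs limit 180 → not met
7. condition 'operates a transfer station' does not hold → requirement n/a → met
8. notices of violation open 2 > 0 → not met
9. condition 'transports medical waste' holds; pollution liability coverage $950,000 < $975,000 → not met
10. drivers with hazwaste endorsement 2 < 5 → not met
Not met: 1, 3, 4, 5, 6, 8, 9, 10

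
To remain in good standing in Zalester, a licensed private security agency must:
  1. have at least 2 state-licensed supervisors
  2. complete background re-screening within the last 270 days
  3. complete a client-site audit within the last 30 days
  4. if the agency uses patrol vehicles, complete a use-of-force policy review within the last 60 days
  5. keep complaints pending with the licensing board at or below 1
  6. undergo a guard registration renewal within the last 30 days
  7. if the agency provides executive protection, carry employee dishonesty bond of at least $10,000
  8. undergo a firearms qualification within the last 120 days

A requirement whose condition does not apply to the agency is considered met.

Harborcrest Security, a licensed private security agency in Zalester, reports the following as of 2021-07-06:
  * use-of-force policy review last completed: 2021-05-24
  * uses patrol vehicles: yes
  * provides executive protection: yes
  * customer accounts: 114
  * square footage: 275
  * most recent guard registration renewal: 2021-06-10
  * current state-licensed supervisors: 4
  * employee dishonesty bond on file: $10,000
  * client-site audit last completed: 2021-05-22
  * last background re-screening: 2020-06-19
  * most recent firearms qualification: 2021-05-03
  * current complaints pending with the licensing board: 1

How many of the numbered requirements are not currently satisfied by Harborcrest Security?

2

1. state-licensed supervisors 4 ≥ 2 → met
2. background re-screening 382 days ago vs limit 270 → not met
3. client-site audit 45 days ago vs limit 30 → not met
4. condition 'uses patrol vehicles' holds; use-of-force policy review 43 days ago vs limit 60 → met
5. complaints pending with the licensing board 1 ≤ 1 → met
6. guard registration renewal 26 days ago vs limit 30 → met
7. condition 'provides executive protection' holds; employee dishonesty bond $10,000 ≥ $10,000 → met
8. firearms qualification 64 days ago vs limit 120 → met
Not met: 2 of 8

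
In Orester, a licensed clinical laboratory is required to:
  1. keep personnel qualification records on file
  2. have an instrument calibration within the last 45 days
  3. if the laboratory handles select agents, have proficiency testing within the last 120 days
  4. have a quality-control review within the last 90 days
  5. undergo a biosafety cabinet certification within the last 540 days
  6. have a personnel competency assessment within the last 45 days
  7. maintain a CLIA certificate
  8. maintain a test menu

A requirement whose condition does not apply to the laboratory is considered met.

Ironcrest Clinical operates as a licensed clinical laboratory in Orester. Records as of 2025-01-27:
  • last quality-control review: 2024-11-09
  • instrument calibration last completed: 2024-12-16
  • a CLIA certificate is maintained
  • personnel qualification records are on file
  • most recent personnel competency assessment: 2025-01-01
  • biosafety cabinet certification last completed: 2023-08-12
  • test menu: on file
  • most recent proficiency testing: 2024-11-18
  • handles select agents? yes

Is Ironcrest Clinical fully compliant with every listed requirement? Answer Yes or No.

1. personnel qualification records present → met
2. instrument calibration 42 days ago vs limit 45 → met
3. condition 'handles select agents' holds; proficiency testing 70 days ago vs limit 120 → met
4. quality-control review 79 days ago vs limit 90 → met
5. biosafety cabinet certification 534 days ago vs limit 540 → met
6. personnel competency assessment 26 days ago vs limit 45 → met
7. CLIA certificate present → met
8. test menu present → met
All met.

Yes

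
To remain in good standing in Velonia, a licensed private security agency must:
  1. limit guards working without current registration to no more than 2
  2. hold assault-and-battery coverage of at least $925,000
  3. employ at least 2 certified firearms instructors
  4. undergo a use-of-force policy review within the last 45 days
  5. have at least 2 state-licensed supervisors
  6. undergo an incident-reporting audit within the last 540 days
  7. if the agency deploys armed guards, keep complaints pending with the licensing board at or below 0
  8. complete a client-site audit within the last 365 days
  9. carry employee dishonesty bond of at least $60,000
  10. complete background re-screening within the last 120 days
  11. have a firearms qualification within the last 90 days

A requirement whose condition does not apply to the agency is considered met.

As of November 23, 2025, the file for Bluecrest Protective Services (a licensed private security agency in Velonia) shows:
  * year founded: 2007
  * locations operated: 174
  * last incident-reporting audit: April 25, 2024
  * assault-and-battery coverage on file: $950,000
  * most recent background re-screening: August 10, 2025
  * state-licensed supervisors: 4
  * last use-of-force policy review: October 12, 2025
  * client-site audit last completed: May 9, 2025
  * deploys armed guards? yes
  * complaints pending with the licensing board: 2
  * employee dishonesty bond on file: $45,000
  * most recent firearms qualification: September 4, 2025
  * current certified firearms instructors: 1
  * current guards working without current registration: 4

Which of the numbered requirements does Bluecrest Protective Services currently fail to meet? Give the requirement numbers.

1. guards working without current registration 4 > 2 → not met
2. assault-and-battery coverage $950,000 ≥ $925,000 → met
3. certified firearms instructors 1 < 2 → not met
4. use-of-force policy review 42 days ago vs limit 45 → met
5. state-licensed supervisors 4 ≥ 2 → met
6. incident-reporting audit 577 days ago vs limit 540 → not met
7. condition 'deploys armed guards' holds; complaints pending with the licensing board 2 > 0 → not met
8. client-site audit 198 days ago vs limit 365 → met
9. employee dishonesty bond $45,000 < $60,000 → not met
10. background re-screening 105 days ago vs limit 120 → met
11. firearms qualification 80 days ago vs limit 90 → met
Not met: 1, 3, 6, 7, 9

1, 3, 6, 7, 9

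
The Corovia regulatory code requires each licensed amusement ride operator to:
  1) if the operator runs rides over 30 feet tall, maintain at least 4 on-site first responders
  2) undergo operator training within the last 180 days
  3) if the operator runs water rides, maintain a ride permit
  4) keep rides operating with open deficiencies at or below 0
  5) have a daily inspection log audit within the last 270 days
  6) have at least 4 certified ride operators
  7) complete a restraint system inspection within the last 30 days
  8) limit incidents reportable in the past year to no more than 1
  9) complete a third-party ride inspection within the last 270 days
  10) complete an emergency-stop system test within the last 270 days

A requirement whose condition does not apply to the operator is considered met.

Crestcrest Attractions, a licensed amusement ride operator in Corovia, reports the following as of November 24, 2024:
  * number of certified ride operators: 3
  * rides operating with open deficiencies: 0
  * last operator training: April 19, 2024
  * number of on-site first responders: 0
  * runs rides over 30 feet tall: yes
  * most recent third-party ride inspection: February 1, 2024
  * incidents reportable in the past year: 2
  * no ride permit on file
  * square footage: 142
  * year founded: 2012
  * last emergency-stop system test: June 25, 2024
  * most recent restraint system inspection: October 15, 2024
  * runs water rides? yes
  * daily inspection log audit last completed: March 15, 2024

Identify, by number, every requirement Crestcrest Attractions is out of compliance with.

1. condition 'runs rides over 30 feet tall' holds; on-site first responders 0 < 4 → not met
2. operator training 219 days ago vs limit 180 → not met
3. condition 'runs water rides' holds; ride permit absent → not met
4. rides operating with open deficiencies 0 ≤ 0 → met
5. daily inspection log audit 254 days ago vs limit 270 → met
6. certified ride operators 3 < 4 → not met
7. restraint system inspection 40 days ago vs limit 30 → not met
8. incidents reportable in the past year 2 > 1 → not met
9. third-party ride inspection 297 days ago vs limit 270 → not met
10. emergency-stop system test 152 days ago vs limit 270 → met
Not met: 1, 2, 3, 6, 7, 8, 9

1, 2, 3, 6, 7, 8, 9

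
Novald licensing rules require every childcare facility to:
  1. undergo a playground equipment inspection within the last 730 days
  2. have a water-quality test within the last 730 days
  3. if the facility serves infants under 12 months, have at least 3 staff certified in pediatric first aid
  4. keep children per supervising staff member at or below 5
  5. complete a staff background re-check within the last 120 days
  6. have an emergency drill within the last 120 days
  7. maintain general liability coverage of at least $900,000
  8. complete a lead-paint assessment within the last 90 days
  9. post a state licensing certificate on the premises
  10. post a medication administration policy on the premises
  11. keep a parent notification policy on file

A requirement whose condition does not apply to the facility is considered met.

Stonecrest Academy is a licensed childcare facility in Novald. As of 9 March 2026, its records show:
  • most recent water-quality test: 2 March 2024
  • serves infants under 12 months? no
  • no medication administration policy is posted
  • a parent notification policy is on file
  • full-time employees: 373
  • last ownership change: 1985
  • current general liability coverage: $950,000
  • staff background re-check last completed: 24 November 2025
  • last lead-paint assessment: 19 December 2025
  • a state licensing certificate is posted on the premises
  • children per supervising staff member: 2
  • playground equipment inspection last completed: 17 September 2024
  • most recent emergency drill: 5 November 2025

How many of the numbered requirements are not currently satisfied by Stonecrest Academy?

3

1. playground equipment inspection 538 days ago vs limit 730 → met
2. water-quality test 737 days ago vs limit 730 → not met
3. condition 'serves infants under 12 months' does not hold → requirement n/a → met
4. children per supervising staff member 2 ≤ 5 → met
5. staff background re-check 105 days ago vs limit 120 → met
6. emergency drill 124 days ago vs limit 120 → not met
7. general liability coverage $950,000 ≥ $900,000 → met
8. lead-paint assessment 80 days ago vs limit 90 → met
9. state licensing certificate present → met
10. medication administration policy absent → not met
11. parent notification policy present → met
Not met: 3 of 11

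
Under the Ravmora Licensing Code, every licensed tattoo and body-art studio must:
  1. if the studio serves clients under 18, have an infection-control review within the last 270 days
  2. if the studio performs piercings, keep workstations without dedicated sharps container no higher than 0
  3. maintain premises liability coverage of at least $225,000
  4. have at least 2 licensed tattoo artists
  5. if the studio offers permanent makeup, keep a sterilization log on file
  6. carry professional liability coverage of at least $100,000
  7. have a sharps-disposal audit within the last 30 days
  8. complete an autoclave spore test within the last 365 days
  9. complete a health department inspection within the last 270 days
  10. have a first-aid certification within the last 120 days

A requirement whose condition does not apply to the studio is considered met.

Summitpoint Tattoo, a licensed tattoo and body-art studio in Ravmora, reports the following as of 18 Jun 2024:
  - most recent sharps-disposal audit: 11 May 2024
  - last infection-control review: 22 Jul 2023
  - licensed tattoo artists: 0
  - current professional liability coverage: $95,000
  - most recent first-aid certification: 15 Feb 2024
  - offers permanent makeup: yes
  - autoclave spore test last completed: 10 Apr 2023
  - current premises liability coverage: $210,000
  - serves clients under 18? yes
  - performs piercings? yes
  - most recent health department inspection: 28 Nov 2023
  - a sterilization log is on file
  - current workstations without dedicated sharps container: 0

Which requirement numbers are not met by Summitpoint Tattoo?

1, 3, 4, 6, 7, 8, 10

1. condition 'serves clients under 18' holds; infection-control review 332 days ago vs limit 270 → not met
2. condition 'performs piercings' holds; workstations without dedicated sharps container 0 ≤ 0 → met
3. premises liability coverage $210,000 < $225,000 → not met
4. licensed tattoo artists 0 < 2 → not met
5. condition 'offers permanent makeup' holds; sterilization log present → met
6. professional liability coverage $95,000 < $100,000 → not met
7. sharps-disposal audit 38 days ago vs limit 30 → not met
8. autoclave spore test 435 days ago vs limit 365 → not met
9. health department inspection 203 days ago vs limit 270 → met
10. first-aid certification 124 days ago vs limit 120 → not met
Not met: 1, 3, 4, 6, 7, 8, 10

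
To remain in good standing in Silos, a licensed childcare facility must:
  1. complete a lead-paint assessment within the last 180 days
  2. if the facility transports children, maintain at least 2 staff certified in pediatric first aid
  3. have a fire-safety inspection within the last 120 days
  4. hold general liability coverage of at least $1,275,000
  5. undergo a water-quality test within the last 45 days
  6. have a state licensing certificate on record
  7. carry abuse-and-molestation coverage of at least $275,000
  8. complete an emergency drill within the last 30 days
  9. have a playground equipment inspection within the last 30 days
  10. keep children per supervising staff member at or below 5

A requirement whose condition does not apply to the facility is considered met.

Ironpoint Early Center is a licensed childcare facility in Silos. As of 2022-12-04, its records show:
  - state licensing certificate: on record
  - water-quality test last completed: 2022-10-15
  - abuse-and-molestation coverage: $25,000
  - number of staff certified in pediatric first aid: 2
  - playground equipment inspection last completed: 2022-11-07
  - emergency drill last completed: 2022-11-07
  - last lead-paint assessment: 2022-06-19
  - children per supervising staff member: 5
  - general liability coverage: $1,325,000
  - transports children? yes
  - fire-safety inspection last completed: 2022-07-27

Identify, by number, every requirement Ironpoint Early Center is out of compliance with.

1. lead-paint assessment 168 days ago vs limit 180 → met
2. condition 'transports children' holds; staff certified in pediatric first aid 2 ≥ 2 → met
3. fire-safety inspection 130 days ago vs limit 120 → not met
4. general liability coverage $1,325,000 ≥ $1,275,000 → met
5. water-quality test 50 days ago vs limit 45 → not met
6. state licensing certificate present → met
7. abuse-and-molestation coverage $25,000 < $275,000 → not met
8. emergency drill 27 days ago vs limit 30 → met
9. playground equipment inspection 27 days ago vs limit 30 → met
10. children per supervising staff member 5 ≤ 5 → met
Not met: 3, 5, 7

3, 5, 7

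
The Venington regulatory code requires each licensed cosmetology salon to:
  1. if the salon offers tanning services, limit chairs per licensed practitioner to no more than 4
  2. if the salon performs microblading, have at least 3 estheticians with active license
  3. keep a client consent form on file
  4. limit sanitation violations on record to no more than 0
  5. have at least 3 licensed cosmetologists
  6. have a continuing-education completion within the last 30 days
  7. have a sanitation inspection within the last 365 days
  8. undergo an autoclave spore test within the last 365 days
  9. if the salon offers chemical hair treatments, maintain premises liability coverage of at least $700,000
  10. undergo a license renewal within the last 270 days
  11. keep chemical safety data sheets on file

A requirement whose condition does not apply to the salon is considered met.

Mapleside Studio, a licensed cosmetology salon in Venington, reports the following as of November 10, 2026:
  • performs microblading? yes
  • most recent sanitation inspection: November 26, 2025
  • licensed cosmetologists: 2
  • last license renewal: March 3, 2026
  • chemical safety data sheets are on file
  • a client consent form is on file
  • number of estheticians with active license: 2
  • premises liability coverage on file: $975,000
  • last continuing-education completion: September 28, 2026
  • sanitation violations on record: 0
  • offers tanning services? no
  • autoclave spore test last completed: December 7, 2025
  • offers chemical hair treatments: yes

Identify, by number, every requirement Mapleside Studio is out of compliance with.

2, 5, 6

1. condition 'offers tanning services' does not hold → requirement n/a → met
2. condition 'performs microblading' holds; estheticians with active license 2 < 3 → not met
3. client consent form present → met
4. sanitation violations on record 0 ≤ 0 → met
5. licensed cosmetologists 2 < 3 → not met
6. continuing-education completion 43 days ago vs limit 30 → not met
7. sanitation inspection 349 days ago vs limit 365 → met
8. autoclave spore test 338 days ago vs limit 365 → met
9. condition 'offers chemical hair treatments' holds; premises liability coverage $975,000 ≥ $700,000 → met
10. license renewal 252 days ago vs limit 270 → met
11. chemical safety data sheets present → met
Not met: 2, 5, 6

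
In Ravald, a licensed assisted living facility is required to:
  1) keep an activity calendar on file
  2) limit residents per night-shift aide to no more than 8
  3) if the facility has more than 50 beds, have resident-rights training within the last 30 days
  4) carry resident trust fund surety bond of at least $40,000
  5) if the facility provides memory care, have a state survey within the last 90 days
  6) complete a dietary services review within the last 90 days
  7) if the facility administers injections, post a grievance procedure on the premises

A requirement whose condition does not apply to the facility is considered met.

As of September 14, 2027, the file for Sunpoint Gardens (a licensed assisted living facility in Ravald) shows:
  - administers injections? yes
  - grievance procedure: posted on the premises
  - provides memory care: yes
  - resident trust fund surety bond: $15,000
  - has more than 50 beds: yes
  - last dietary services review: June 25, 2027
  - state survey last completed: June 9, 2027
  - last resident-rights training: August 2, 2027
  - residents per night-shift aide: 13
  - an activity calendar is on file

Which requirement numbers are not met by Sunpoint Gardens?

1. activity calendar present → met
2. residents per night-shift aide 13 > 8 → not met
3. condition 'has more than 50 beds' holds; resident-rights training 43 days ago vs limit 30 → not met
4. resident trust fund surety bond $15,000 < $40,000 → not met
5. condition 'provides memory care' holds; state survey 97 days ago vs limit 90 → not met
6. dietary services review 81 days ago vs limit 90 → met
7. condition 'administers injections' holds; grievance procedure present → met
Not met: 2, 3, 4, 5

2, 3, 4, 5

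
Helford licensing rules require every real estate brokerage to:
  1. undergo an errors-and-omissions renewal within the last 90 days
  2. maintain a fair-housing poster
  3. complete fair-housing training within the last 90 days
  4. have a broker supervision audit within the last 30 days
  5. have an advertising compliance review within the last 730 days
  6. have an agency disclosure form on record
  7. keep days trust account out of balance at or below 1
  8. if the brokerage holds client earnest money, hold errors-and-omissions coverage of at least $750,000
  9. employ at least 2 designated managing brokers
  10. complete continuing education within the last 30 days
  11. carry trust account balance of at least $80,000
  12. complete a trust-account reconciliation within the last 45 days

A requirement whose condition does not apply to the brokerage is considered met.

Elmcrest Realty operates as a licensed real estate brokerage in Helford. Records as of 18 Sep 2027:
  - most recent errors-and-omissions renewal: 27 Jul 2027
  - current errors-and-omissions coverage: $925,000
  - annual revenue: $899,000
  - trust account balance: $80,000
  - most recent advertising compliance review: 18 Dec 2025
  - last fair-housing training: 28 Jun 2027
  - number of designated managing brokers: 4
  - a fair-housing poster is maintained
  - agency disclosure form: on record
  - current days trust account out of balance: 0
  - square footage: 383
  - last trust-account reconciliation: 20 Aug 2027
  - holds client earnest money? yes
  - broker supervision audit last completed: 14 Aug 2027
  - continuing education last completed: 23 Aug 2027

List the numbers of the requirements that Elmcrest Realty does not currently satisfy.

4

1. errors-and-omissions renewal 53 days ago vs limit 90 → met
2. fair-housing poster present → met
3. fair-housing training 82 days ago vs limit 90 → met
4. broker supervision audit 35 days ago vs limit 30 → not met
5. advertising compliance review 639 days ago vs limit 730 → met
6. agency disclosure form present → met
7. days trust account out of balance 0 ≤ 1 → met
8. condition 'holds client earnest money' holds; errors-and-omissions coverage $925,000 ≥ $750,000 → met
9. designated managing brokers 4 ≥ 2 → met
10. continuing education 26 days ago vs limit 30 → met
11. trust account balance $80,000 ≥ $80,000 → met
12. trust-account reconciliation 29 days ago vs limit 45 → met
Not met: 4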